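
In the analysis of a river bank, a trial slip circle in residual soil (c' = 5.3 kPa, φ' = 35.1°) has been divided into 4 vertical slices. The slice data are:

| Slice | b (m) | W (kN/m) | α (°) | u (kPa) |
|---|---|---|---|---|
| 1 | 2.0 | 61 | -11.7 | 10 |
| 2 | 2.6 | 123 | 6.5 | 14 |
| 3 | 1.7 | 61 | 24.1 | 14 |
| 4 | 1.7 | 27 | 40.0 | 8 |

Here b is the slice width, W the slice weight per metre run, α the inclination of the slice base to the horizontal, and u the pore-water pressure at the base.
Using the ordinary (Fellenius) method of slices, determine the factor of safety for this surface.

Ordinary method of slices: FS = Σ[c'·Δl_i + (W_i cosα_i − u_i·Δl_i)·tanφ'] / Σ W_i sinα_i, with Δl_i = b_i / cosα_i.
Slice 1: Δl = 2.0/cos(-11.7°) = 2.042 m; N'_1 = 61·cos(-11.7°) − 10·2.042 = 39.3; c'Δl = 10.82; W sinα = -12.4
Slice 2: Δl = 2.6/cos6.5° = 2.617 m; N'_2 = 123·cos6.5° − 14·2.617 = 85.6; c'Δl = 13.87; W sinα = 13.9
Slice 3: Δl = 1.7/cos24.1° = 1.862 m; N'_3 = 61·cos24.1° − 14·1.862 = 29.6; c'Δl = 9.87; W sinα = 24.9
Slice 4: Δl = 1.7/cos40.0° = 2.219 m; N'_4 = 27·cos40.0° − 8·2.219 = 2.9; c'Δl = 11.76; W sinα = 17.4
Σc'Δl = 46.3 kN/m; ΣN' = 157.4 kN/m; ΣW sinα = 43.8 kN/m
Resisting = 46.3 + 157.4·tan35.1° = 46.3 + 110.6 = 157.0 kN/m
FS = 157.0 / 43.8 = 3.582

FS = 3.58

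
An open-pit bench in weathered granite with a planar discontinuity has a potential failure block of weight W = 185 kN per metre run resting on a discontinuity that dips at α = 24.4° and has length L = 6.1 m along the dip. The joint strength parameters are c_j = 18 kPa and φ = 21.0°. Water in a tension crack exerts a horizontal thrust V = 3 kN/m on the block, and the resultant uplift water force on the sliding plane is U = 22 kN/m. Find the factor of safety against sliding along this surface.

FS = 2.09

Resolving the block weight along and normal to the plane and applying the Mohr–Coulomb strength on the joint:
N' = W cosα − U − V sinα = 185·cos24.4° − 22 − 3·sin24.4° = 145.2 kN/m
Driving force T = W sinα + V cosα = 185·sin24.4° + 3·cos24.4° = 79.2 kN/m
Resisting force R = c_j·L + N'·tanφ = 18·6.1 + 145.2·tan21.0° = 109.8 + 55.8 = 165.6 kN/m
FS = R / T = 165.6 / 79.2 = 2.091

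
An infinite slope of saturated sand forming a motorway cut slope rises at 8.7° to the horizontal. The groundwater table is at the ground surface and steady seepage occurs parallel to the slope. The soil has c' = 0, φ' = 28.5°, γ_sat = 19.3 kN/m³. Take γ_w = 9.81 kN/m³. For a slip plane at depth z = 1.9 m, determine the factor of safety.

With seepage parallel to the slope and the water table at the surface, the effective normal stress on the slip plane uses the buoyant unit weight γ' = γ_sat − γ_w while the driving shear stress uses γ_sat:
FS = [c' + γ' z cos²β tanφ'] / [γ_sat z sinβ cosβ]
(For c' = 0 this reduces to FS = (γ'/γ_sat)·tanφ'/tanβ.)
γ' = 19.3 − 9.81 = 9.49 kN/m³
Numerator = 0.0 + 9.49·1.9·cos²8.7°·tan28.5° = 0.0 + 9.49·1.9·0.9771·0.5430 = 9.566 kPa
Denominator = 19.3·1.9·sin8.7°·cos8.7° = 19.3·1.9·0.1513·0.9885 = 5.483 kPa
FS = 9.566 / 5.483 = 1.745

FS = 1.74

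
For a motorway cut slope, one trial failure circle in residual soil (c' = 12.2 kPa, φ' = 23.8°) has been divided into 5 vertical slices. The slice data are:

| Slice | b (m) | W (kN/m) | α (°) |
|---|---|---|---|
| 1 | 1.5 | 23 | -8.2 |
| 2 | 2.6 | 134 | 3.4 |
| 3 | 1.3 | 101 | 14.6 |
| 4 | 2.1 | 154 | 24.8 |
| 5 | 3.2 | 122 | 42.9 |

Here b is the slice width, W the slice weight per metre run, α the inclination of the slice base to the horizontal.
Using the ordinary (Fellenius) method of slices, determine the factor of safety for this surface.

Ordinary method of slices: FS = Σ[c'·Δl_i + (W_i cosα_i)·tanφ'] / Σ W_i sinα_i, with Δl_i = b_i / cosα_i.
Slice 1: Δl = 1.5/cos(-8.2°) = 1.515 m; N'_1 = 23·cos(-8.2°) = 22.8; c'Δl = 18.49; W sinα = -3.3
Slice 2: Δl = 2.6/cos3.4° = 2.605 m; N'_2 = 134·cos3.4° = 133.8; c'Δl = 31.78; W sinα = 7.9
Slice 3: Δl = 1.3/cos14.6° = 1.343 m; N'_3 = 101·cos14.6° = 97.7; c'Δl = 16.39; W sinα = 25.5
Slice 4: Δl = 2.1/cos24.8° = 2.313 m; N'_4 = 154·cos24.8° = 139.8; c'Δl = 28.22; W sinα = 64.6
Slice 5: Δl = 3.2/cos42.9° = 4.368 m; N'_5 = 122·cos42.9° = 89.4; c'Δl = 53.29; W sinα = 83.0
Σc'Δl = 148.2 kN/m; ΣN' = 483.4 kN/m; ΣW sinα = 177.8 kN/m
Resisting = 148.2 + 483.4·tan23.8° = 148.2 + 213.2 = 361.4 kN/m
FS = 361.4 / 177.8 = 2.033

FS = 2.03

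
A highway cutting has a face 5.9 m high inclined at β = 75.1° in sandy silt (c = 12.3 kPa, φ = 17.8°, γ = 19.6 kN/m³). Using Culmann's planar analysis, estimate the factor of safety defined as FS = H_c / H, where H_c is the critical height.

FS = 0.85

H_c = (4c/γ) · sinβ cosφ / [1 − cos(β − φ)]
    = (4·12.3/19.6) · sin75.1°·cos17.8° / [1 − cos57.3°]
    = 2.510 · 0.9201 / 0.4598 = 5.02 m
FS = H_c / H = 5.02 / 5.9 = 0.851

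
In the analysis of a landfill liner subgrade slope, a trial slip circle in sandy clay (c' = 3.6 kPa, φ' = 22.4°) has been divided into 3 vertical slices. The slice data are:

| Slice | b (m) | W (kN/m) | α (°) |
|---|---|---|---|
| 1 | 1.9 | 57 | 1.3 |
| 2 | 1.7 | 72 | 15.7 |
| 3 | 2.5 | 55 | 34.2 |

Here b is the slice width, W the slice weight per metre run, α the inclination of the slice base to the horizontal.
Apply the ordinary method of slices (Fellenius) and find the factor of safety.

FS = 1.84

Ordinary method of slices: FS = Σ[c'·Δl_i + (W_i cosα_i)·tanφ'] / Σ W_i sinα_i, with Δl_i = b_i / cosα_i.
Slice 1: Δl = 1.9/cos1.3° = 1.900 m; N'_1 = 57·cos1.3° = 57.0; c'Δl = 6.84; W sinα = 1.3
Slice 2: Δl = 1.7/cos15.7° = 1.766 m; N'_2 = 72·cos15.7° = 69.3; c'Δl = 6.36; W sinα = 19.5
Slice 3: Δl = 2.5/cos34.2° = 3.023 m; N'_3 = 55·cos34.2° = 45.5; c'Δl = 10.88; W sinα = 30.9
Σc'Δl = 24.1 kN/m; ΣN' = 171.8 kN/m; ΣW sinα = 51.7 kN/m
Resisting = 24.1 + 171.8·tan22.4° = 24.1 + 70.8 = 94.9 kN/m
FS = 94.9 / 51.7 = 1.836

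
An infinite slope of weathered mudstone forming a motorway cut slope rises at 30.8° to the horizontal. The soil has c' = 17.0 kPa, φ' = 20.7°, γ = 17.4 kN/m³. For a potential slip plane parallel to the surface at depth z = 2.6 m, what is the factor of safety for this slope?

For an infinite slope with a slip plane parallel to the surface (no pore pressure): FS = [c' + γz cos²β tanφ'] / [γz sinβ cosβ].
γz = 17.4·2.6 = 45.24 kN/m²
Numerator = 17.0 + 45.24·cos²30.8°·tan20.7° = 17.0 + 45.24·0.7378·0.3779 = 29.613 kPa
Denominator = 45.24·sin30.8°·cos30.8° = 45.24·0.5120·0.8590 = 19.898 kPa
FS = 29.613 / 19.898 = 1.488

FS = 1.49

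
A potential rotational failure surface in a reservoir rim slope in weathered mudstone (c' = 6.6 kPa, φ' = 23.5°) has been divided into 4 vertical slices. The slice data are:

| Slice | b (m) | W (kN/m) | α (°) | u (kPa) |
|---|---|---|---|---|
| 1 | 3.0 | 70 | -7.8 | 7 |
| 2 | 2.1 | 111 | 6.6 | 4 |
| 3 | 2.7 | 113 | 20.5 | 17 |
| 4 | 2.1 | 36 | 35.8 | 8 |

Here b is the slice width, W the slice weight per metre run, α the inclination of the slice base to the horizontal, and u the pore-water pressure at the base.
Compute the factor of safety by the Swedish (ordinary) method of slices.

Ordinary method of slices: FS = Σ[c'·Δl_i + (W_i cosα_i − u_i·Δl_i)·tanφ'] / Σ W_i sinα_i, with Δl_i = b_i / cosα_i.
Slice 1: Δl = 3.0/cos(-7.8°) = 3.028 m; N'_1 = 70·cos(-7.8°) − 7·3.028 = 48.2; c'Δl = 19.98; W sinα = -9.5
Slice 2: Δl = 2.1/cos6.6° = 2.114 m; N'_2 = 111·cos6.6° − 4·2.114 = 101.8; c'Δl = 13.95; W sinα = 12.8
Slice 3: Δl = 2.7/cos20.5° = 2.883 m; N'_3 = 113·cos20.5° − 17·2.883 = 56.8; c'Δl = 19.02; W sinα = 39.6
Slice 4: Δl = 2.1/cos35.8° = 2.589 m; N'_4 = 36·cos35.8° − 8·2.589 = 8.5; c'Δl = 17.09; W sinα = 21.1
Σc'Δl = 70.1 kN/m; ΣN' = 215.3 kN/m; ΣW sinα = 63.9 kN/m
Resisting = 70.1 + 215.3·tan23.5° = 70.1 + 93.6 = 163.7 kN/m
FS = 163.7 / 63.9 = 2.562

FS = 2.56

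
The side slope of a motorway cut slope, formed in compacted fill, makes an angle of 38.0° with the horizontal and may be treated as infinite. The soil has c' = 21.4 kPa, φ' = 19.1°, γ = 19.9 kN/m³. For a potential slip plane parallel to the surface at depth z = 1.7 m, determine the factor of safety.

FS = 1.75

For an infinite slope with a slip plane parallel to the surface (no pore pressure): FS = [c' + γz cos²β tanφ'] / [γz sinβ cosβ].
γz = 19.9·1.7 = 33.83 kN/m²
Numerator = 21.4 + 33.83·cos²38.0°·tan19.1° = 21.4 + 33.83·0.6210·0.3463 = 28.674 kPa
Denominator = 33.83·sin38.0°·cos38.0° = 33.83·0.6157·0.7880 = 16.413 kPa
FS = 28.674 / 16.413 = 1.747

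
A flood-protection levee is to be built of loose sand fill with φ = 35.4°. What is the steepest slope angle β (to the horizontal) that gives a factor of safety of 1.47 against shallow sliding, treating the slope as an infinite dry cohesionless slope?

β = 25.8°

For an infinite dry cohesionless slope FS = tanφ/tanβ, so tanβ = tanφ / FS.
tanβ = tan35.4° / 1.47 = 0.7107 / 1.47 = 0.4834
β = arctan(0.4834) = 25.80°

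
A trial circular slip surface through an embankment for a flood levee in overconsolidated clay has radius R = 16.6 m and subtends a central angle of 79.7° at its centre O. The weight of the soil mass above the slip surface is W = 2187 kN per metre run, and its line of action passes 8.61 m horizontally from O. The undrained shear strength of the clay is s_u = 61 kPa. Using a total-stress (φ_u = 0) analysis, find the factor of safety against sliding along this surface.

FS = 1.24

Taking moments about the centre O, the resisting moment is provided by the undrained shear strength acting along the arc:
Arc length L_a = R·θ = 16.6·(79.7°·π/180) = 16.6·1.3910 = 23.09 m
M_R = s_u·L_a·R = 61·23.09·16.6 = 23382.0 kN·m/m
M_D = W·d = 2187·8.61 = 18830.1 kN·m/m
FS = M_R / M_D = 23382.0 / 18830.1 = 1.242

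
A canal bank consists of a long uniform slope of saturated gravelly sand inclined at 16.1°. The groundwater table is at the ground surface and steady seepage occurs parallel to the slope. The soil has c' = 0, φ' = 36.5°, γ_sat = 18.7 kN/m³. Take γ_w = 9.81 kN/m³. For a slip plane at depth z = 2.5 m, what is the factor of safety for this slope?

With seepage parallel to the slope and the water table at the surface, the effective normal stress on the slip plane uses the buoyant unit weight γ' = γ_sat − γ_w while the driving shear stress uses γ_sat:
FS = [c' + γ' z cos²β tanφ'] / [γ_sat z sinβ cosβ]
(For c' = 0 this reduces to FS = (γ'/γ_sat)·tanφ'/tanβ.)
γ' = 18.7 − 9.81 = 8.89 kN/m³
Numerator = 0.0 + 8.89·2.5·cos²16.1°·tan36.5° = 0.0 + 8.89·2.5·0.9231·0.7400 = 15.181 kPa
Denominator = 18.7·2.5·sin16.1°·cos16.1° = 18.7·2.5·0.2773·0.9608 = 12.456 kPa
FS = 15.181 / 12.456 = 1.219

FS = 1.22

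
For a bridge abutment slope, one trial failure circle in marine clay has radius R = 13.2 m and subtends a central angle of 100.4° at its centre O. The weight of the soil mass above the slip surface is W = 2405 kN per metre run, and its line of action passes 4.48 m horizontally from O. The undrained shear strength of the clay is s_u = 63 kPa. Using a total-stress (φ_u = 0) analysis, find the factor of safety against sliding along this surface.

Taking moments about the centre O, the resisting moment is provided by the undrained shear strength acting along the arc:
Arc length L_a = R·θ = 13.2·(100.4°·π/180) = 13.2·1.7523 = 23.13 m
M_R = s_u·L_a·R = 63·23.13·13.2 = 19235.3 kN·m/m
M_D = W·d = 2405·4.48 = 10774.4 kN·m/m
FS = M_R / M_D = 19235.3 / 10774.4 = 1.785

FS = 1.79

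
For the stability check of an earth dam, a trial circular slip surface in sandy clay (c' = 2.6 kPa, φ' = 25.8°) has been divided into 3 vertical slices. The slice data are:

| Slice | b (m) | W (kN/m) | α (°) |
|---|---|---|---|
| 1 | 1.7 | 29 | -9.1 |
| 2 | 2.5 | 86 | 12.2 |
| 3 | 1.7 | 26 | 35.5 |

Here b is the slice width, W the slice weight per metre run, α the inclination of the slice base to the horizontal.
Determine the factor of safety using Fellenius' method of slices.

Ordinary method of slices: FS = Σ[c'·Δl_i + (W_i cosα_i)·tanφ'] / Σ W_i sinα_i, with Δl_i = b_i / cosα_i.
Slice 1: Δl = 1.7/cos(-9.1°) = 1.722 m; N'_1 = 29·cos(-9.1°) = 28.6; c'Δl = 4.48; W sinα = -4.6
Slice 2: Δl = 2.5/cos12.2° = 2.558 m; N'_2 = 86·cos12.2° = 84.1; c'Δl = 6.65; W sinα = 18.2
Slice 3: Δl = 1.7/cos35.5° = 2.088 m; N'_3 = 26·cos35.5° = 21.2; c'Δl = 5.43; W sinα = 15.1
Σc'Δl = 16.6 kN/m; ΣN' = 133.9 kN/m; ΣW sinα = 28.7 kN/m
Resisting = 16.6 + 133.9·tan25.8° = 16.6 + 64.7 = 81.3 kN/m
FS = 81.3 / 28.7 = 2.833

FS = 2.83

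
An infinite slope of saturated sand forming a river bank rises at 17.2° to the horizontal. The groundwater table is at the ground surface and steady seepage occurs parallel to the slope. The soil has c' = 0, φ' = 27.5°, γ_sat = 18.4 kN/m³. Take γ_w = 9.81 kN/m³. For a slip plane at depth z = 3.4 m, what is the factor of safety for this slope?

With seepage parallel to the slope and the water table at the surface, the effective normal stress on the slip plane uses the buoyant unit weight γ' = γ_sat − γ_w while the driving shear stress uses γ_sat:
FS = [c' + γ' z cos²β tanφ'] / [γ_sat z sinβ cosβ]
(For c' = 0 this reduces to FS = (γ'/γ_sat)·tanφ'/tanβ.)
γ' = 18.4 − 9.81 = 8.59 kN/m³
Numerator = 0.0 + 8.59·3.4·cos²17.2°·tan27.5° = 0.0 + 8.59·3.4·0.9126·0.5206 = 13.874 kPa
Denominator = 18.4·3.4·sin17.2°·cos17.2° = 18.4·3.4·0.2957·0.9553 = 17.672 kPa
FS = 13.874 / 17.672 = 0.785

FS = 0.79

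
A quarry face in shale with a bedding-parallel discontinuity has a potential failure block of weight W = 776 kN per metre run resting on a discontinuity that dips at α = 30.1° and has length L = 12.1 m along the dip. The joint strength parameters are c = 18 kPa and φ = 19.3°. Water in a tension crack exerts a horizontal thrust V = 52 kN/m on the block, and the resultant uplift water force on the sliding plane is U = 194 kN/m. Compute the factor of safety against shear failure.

FS = 0.87

Resolving the block weight along and normal to the plane and applying the Mohr–Coulomb strength on the joint:
N' = W cosα − U − V sinα = 776·cos30.1° − 194 − 52·sin30.1° = 451.3 kN/m
Driving force T = W sinα + V cosα = 776·sin30.1° + 52·cos30.1° = 434.2 kN/m
Resisting force R = c·L + N'·tanφ = 18·12.1 + 451.3·tan19.3° = 217.8 + 158.0 = 375.8 kN/m
FS = R / T = 375.8 / 434.2 = 0.866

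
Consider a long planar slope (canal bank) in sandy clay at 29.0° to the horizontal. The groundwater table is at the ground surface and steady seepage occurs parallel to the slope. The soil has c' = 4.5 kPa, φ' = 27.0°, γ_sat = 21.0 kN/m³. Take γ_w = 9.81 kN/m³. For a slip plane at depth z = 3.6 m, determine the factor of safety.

With seepage parallel to the slope and the water table at the surface, the effective normal stress on the slip plane uses the buoyant unit weight γ' = γ_sat − γ_w while the driving shear stress uses γ_sat:
FS = [c' + γ' z cos²β tanφ'] / [γ_sat z sinβ cosβ]
γ' = 21.0 − 9.81 = 11.19 kN/m³
Numerator = 4.5 + 11.19·3.6·cos²29.0°·tan27.0° = 4.5 + 11.19·3.6·0.7650·0.5095 = 20.201 kPa
Denominator = 21.0·3.6·sin29.0°·cos29.0° = 21.0·3.6·0.4848·0.8746 = 32.056 kPa
FS = 20.201 / 32.056 = 0.630

FS = 0.63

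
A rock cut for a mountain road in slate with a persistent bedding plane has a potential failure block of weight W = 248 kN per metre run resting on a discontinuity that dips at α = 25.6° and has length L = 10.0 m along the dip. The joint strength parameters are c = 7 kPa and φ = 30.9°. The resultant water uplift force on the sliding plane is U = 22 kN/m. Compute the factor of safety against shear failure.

Resolving the block weight along and normal to the plane and applying the Mohr–Coulomb strength on the joint:
N' = W cosα − U = 248·cos25.6° − 22 = 201.7 kN/m
Driving force T = W sinα = 248·sin25.6° = 107.2 kN/m
Resisting force R = c·L + N'·tanφ = 7·10.0 + 201.7·tan30.9° = 70.0 + 120.7 = 190.7 kN/m
FS = R / T = 190.7 / 107.2 = 1.780

FS = 1.78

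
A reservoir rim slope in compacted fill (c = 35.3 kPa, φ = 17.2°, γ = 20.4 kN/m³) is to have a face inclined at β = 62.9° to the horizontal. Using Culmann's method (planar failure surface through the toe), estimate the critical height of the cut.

H_c = 19.52 m

Culmann's analysis gives the critical failure plane at α_cr = (β + φ)/2 = (62.9 + 17.2)/2 = 40.0°, and the critical height
H_c = (4c/γ) · sinβ cosφ / [1 − cos(β − φ)]
    = (4·35.3/20.4) · sin62.9°·cos17.2° / [1 − cos(45.7°)]
    = 6.922 · 0.8902·0.9553 / [1 − 0.6984]
    = 6.922 · 0.8504 / 0.3016
    = 19.52 m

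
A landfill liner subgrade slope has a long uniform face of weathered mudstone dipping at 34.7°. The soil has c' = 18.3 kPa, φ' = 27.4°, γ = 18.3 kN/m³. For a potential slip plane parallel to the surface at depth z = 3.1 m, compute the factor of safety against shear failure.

For an infinite slope with a slip plane parallel to the surface (no pore pressure): FS = [c' + γz cos²β tanφ'] / [γz sinβ cosβ].
γz = 18.3·3.1 = 56.73 kN/m²
Numerator = 18.3 + 56.73·cos²34.7°·tan27.4° = 18.3 + 56.73·0.6759·0.5184 = 38.176 kPa
Denominator = 56.73·sin34.7°·cos34.7° = 56.73·0.5693·0.8221 = 26.551 kPa
FS = 38.176 / 26.551 = 1.438

FS = 1.44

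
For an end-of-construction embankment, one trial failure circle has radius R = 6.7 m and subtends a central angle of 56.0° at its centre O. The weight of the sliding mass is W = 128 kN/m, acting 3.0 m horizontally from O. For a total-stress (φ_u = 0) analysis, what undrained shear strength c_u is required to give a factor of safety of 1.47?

FS = c_u·L_a·R / (W·d), so c_u = FS·W·d / (L_a·R).
Arc length L_a = R·θ = 6.7·(56.0°·π/180) = 6.7·0.9774 = 6.55 m
c_u = 1.47·128·3.0 / (6.55·6.7) = 564.5 / 43.87 = 12.87 kPa

c_u = 12.9 kPa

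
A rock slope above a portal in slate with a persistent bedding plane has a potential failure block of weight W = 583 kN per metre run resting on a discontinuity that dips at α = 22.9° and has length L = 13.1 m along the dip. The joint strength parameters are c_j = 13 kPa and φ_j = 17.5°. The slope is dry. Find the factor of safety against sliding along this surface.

FS = 1.50

Resolving the block weight along and normal to the plane and applying the Mohr–Coulomb strength on the joint:
N' = W cosα = 583·cos22.9° = 537.1 kN/m
Driving force T = W sinα = 583·sin22.9° = 226.9 kN/m
Resisting force R = c_j·L + N'·tanφ_j = 13·13.1 + 537.1·tan17.5° = 170.3 + 169.3 = 339.6 kN/m
FS = R / T = 339.6 / 226.9 = 1.497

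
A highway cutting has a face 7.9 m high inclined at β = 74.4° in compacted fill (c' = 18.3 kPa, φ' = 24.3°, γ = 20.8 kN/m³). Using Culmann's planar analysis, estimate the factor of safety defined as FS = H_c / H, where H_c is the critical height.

H_c = (4c'/γ) · sinβ cosφ' / [1 − cos(β − φ')]
    = (4·18.3/20.8) · sin74.4°·cos24.3° / [1 − cos50.1°]
    = 3.519 · 0.8778 / 0.3586 = 8.62 m
FS = H_c / H = 8.62 / 7.9 = 1.091

FS = 1.09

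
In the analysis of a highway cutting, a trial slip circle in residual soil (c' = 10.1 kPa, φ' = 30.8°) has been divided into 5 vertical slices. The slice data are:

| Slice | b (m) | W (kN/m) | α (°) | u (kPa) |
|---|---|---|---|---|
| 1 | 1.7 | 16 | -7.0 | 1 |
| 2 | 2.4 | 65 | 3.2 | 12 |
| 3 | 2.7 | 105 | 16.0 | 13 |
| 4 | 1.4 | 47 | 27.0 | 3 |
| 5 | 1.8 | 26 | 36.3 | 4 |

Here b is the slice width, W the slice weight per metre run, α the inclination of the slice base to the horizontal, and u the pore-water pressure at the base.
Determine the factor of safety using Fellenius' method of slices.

Ordinary method of slices: FS = Σ[c'·Δl_i + (W_i cosα_i − u_i·Δl_i)·tanφ'] / Σ W_i sinα_i, with Δl_i = b_i / cosα_i.
Slice 1: Δl = 1.7/cos(-7.0°) = 1.713 m; N'_1 = 16·cos(-7.0°) − 1·1.713 = 14.2; c'Δl = 17.30; W sinα = -1.9
Slice 2: Δl = 2.4/cos3.2° = 2.404 m; N'_2 = 65·cos3.2° − 12·2.404 = 36.1; c'Δl = 24.28; W sinα = 3.6
Slice 3: Δl = 2.7/cos16.0° = 2.809 m; N'_3 = 105·cos16.0° − 13·2.809 = 64.4; c'Δl = 28.37; W sinα = 28.9
Slice 4: Δl = 1.4/cos27.0° = 1.571 m; N'_4 = 47·cos27.0° − 3·1.571 = 37.2; c'Δl = 15.87; W sinα = 21.3
Slice 5: Δl = 1.8/cos36.3° = 2.233 m; N'_5 = 26·cos36.3° − 4·2.233 = 12.0; c'Δl = 22.56; W sinα = 15.4
Σc'Δl = 108.4 kN/m; ΣN' = 163.8 kN/m; ΣW sinα = 67.4 kN/m
Resisting = 108.4 + 163.8·tan30.8° = 108.4 + 97.7 = 206.0 kN/m
FS = 206.0 / 67.4 = 3.059

FS = 3.06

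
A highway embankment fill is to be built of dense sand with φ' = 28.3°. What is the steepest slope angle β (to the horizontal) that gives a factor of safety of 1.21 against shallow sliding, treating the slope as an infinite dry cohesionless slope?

For an infinite dry cohesionless slope FS = tanφ'/tanβ, so tanβ = tanφ' / FS.
tanβ = tan28.3° / 1.21 = 0.5384 / 1.21 = 0.4450
β = arctan(0.4450) = 23.99°

β = 24.0°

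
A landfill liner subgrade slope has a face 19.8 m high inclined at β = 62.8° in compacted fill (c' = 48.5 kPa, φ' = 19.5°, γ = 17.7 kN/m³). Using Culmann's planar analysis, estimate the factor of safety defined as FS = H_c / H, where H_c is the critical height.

H_c = (4c'/γ) · sinβ cosφ' / [1 − cos(β − φ')]
    = (4·48.5/17.7) · sin62.8°·cos19.5° / [1 − cos43.3°]
    = 10.960 · 0.8384 / 0.2722 = 33.76 m
FS = H_c / H = 33.76 / 19.8 = 1.705

FS = 1.70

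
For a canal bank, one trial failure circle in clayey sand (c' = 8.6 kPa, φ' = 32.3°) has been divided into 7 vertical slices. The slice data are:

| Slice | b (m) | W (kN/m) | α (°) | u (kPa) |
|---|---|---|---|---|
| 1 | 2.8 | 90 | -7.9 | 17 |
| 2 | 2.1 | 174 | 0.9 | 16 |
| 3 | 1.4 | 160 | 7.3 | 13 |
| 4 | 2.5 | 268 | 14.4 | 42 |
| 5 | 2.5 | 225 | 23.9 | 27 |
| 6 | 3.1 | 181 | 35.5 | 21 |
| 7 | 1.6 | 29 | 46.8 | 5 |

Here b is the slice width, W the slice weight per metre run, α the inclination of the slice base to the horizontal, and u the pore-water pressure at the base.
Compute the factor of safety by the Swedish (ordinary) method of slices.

Ordinary method of slices: FS = Σ[c'·Δl_i + (W_i cosα_i − u_i·Δl_i)·tanφ'] / Σ W_i sinα_i, with Δl_i = b_i / cosα_i.
Slice 1: Δl = 2.8/cos(-7.9°) = 2.827 m; N'_1 = 90·cos(-7.9°) − 17·2.827 = 41.1; c'Δl = 24.31; W sinα = -12.4
Slice 2: Δl = 2.1/cos0.9° = 2.100 m; N'_2 = 174·cos0.9° − 16·2.100 = 140.4; c'Δl = 18.06; W sinα = 2.7
Slice 3: Δl = 1.4/cos7.3° = 1.411 m; N'_3 = 160·cos7.3° − 13·1.411 = 140.4; c'Δl = 12.14; W sinα = 20.3
Slice 4: Δl = 2.5/cos14.4° = 2.581 m; N'_4 = 268·cos14.4° − 42·2.581 = 151.2; c'Δl = 22.20; W sinα = 66.6
Slice 5: Δl = 2.5/cos23.9° = 2.734 m; N'_5 = 225·cos23.9° − 27·2.734 = 131.9; c'Δl = 23.52; W sinα = 91.2
Slice 6: Δl = 3.1/cos35.5° = 3.808 m; N'_6 = 181·cos35.5° − 21·3.808 = 67.4; c'Δl = 32.75; W sinα = 105.1
Slice 7: Δl = 1.6/cos46.8° = 2.337 m; N'_7 = 29·cos46.8° − 5·2.337 = 8.2; c'Δl = 20.10; W sinα = 21.1
Σc'Δl = 153.1 kN/m; ΣN' = 680.4 kN/m; ΣW sinα = 294.7 kN/m
Resisting = 153.1 + 680.4·tan32.3° = 153.1 + 430.1 = 583.2 kN/m
FS = 583.2 / 294.7 = 1.979

FS = 1.98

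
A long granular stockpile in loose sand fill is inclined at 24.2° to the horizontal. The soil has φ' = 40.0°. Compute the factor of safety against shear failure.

FS = 1.87

For a dry cohesionless infinite slope the factor of safety is FS = tanφ' / tanβ.
FS = tan40.0° / tan24.2° = 0.8391 / 0.4494 = 1.867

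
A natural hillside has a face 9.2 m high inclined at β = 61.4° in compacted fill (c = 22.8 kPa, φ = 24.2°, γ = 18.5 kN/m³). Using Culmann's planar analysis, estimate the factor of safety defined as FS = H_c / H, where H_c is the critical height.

FS = 2.11

H_c = (4c/γ) · sinβ cosφ / [1 − cos(β − φ)]
    = (4·22.8/18.5) · sin61.4°·cos24.2° / [1 − cos37.2°]
    = 4.930 · 0.8008 / 0.2035 = 19.40 m
FS = H_c / H = 19.40 / 9.2 = 2.109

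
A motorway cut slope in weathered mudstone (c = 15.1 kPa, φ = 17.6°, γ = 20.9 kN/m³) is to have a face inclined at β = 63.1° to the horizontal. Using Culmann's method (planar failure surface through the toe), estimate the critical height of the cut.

H_c = 8.21 m

Culmann's analysis gives the critical failure plane at α_cr = (β + φ)/2 = (63.1 + 17.6)/2 = 40.4°, and the critical height
H_c = (4c/γ) · sinβ cosφ / [1 − cos(β − φ)]
    = (4·15.1/20.9) · sin63.1°·cos17.6° / [1 − cos(45.5°)]
    = 2.890 · 0.8918·0.9532 / [1 − 0.7009]
    = 2.890 · 0.8501 / 0.2991
    = 8.21 m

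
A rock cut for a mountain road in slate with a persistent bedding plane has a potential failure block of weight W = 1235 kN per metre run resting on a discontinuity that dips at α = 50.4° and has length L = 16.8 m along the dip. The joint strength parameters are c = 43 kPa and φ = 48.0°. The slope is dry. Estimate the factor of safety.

FS = 1.68

Resolving the block weight along and normal to the plane and applying the Mohr–Coulomb strength on the joint:
N' = W cosα = 1235·cos50.4° = 787.2 kN/m
Driving force T = W sinα = 1235·sin50.4° = 951.6 kN/m
Resisting force R = c·L + N'·tanφ = 43·16.8 + 787.2·tan48.0° = 722.4 + 874.3 = 1596.7 kN/m
FS = R / T = 1596.7 / 951.6 = 1.678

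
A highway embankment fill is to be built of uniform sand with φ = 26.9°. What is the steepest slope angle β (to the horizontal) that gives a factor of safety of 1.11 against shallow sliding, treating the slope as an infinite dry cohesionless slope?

β = 24.6°

For an infinite dry cohesionless slope FS = tanφ/tanβ, so tanβ = tanφ / FS.
tanβ = tan26.9° / 1.11 = 0.5073 / 1.11 = 0.4571
β = arctan(0.4571) = 24.56°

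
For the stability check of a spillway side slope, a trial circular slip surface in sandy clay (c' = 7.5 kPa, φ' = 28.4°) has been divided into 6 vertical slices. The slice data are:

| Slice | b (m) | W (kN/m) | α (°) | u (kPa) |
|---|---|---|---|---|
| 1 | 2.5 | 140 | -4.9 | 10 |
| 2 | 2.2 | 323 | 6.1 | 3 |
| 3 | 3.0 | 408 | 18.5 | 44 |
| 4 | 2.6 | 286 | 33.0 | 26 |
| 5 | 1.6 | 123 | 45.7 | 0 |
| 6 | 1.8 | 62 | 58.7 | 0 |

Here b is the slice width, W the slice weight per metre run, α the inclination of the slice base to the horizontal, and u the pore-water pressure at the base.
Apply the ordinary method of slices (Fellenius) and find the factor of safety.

Ordinary method of slices: FS = Σ[c'·Δl_i + (W_i cosα_i − u_i·Δl_i)·tanφ'] / Σ W_i sinα_i, with Δl_i = b_i / cosα_i.
Slice 1: Δl = 2.5/cos(-4.9°) = 2.509 m; N'_1 = 140·cos(-4.9°) − 10·2.509 = 114.4; c'Δl = 18.82; W sinα = -12.0
Slice 2: Δl = 2.2/cos6.1° = 2.213 m; N'_2 = 323·cos6.1° − 3·2.213 = 314.5; c'Δl = 16.59; W sinα = 34.3
Slice 3: Δl = 3.0/cos18.5° = 3.163 m; N'_3 = 408·cos18.5° − 44·3.163 = 247.7; c'Δl = 23.73; W sinα = 129.5
Slice 4: Δl = 2.6/cos33.0° = 3.100 m; N'_4 = 286·cos33.0° − 26·3.100 = 159.3; c'Δl = 23.25; W sinα = 155.8
Slice 5: Δl = 1.6/cos45.7° = 2.291 m; N'_5 = 123·cos45.7° − 0·2.291 = 85.9; c'Δl = 17.18; W sinα = 88.0
Slice 6: Δl = 1.8/cos58.7° = 3.465 m; N'_6 = 62·cos58.7° − 0·3.465 = 32.2; c'Δl = 25.99; W sinα = 53.0
Σc'Δl = 125.6 kN/m; ΣN' = 954.0 kN/m; ΣW sinα = 448.6 kN/m
Resisting = 125.6 + 954.0·tan28.4° = 125.6 + 515.8 = 641.4 kN/m
FS = 641.4 / 448.6 = 1.430

FS = 1.43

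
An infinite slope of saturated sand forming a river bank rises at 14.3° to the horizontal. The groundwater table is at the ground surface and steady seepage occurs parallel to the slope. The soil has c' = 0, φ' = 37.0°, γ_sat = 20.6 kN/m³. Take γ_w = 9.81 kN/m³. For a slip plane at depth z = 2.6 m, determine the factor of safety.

FS = 1.55

With seepage parallel to the slope and the water table at the surface, the effective normal stress on the slip plane uses the buoyant unit weight γ' = γ_sat − γ_w while the driving shear stress uses γ_sat:
FS = [c' + γ' z cos²β tanφ'] / [γ_sat z sinβ cosβ]
(For c' = 0 this reduces to FS = (γ'/γ_sat)·tanφ'/tanβ.)
γ' = 20.6 − 9.81 = 10.79 kN/m³
Numerator = 0.0 + 10.79·2.6·cos²14.3°·tan37.0° = 0.0 + 10.79·2.6·0.9390·0.7536 = 19.850 kPa
Denominator = 20.6·2.6·sin14.3°·cos14.3° = 20.6·2.6·0.2470·0.9690 = 12.819 kPa
FS = 19.850 / 12.819 = 1.548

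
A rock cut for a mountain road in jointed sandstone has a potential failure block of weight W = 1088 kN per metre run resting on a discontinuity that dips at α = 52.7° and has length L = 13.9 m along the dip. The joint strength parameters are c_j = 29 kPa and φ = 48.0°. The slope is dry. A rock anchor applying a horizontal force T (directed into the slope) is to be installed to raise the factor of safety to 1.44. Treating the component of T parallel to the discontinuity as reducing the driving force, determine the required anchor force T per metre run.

T = 63 kN/m

Resolving forces along and normal to the sliding plane, with the horizontal anchor force T adding T·sinα to the effective normal force and T·cosα acting up the plane against the driving force:
FS = [c_jL + (W cosα + T sinα) tanφ] / [W sinα − T cosα]
Without the anchor: N' = 659.3 kN/m, driving T_d = 865.5 kN/m, resisting R = 29·13.9 + 659.3·tan48.0° = 1135.3 kN/m, FS = 1.31.
Setting FS = 1.44 and solving for T:
1.44·(865.5 − T cos52.7°) = 1135.3 + T sin52.7°·tan48.0°
T·(sin52.7°·tan48.0° + 1.44·cos52.7°) = 1.44·865.5 − 1135.3
T·(0.7955·1.1106 + 1.44·0.6060) = 1246.3 − 1135.3 = 110.9
T·1.7561 = 110.9
T = 63.2 kN/m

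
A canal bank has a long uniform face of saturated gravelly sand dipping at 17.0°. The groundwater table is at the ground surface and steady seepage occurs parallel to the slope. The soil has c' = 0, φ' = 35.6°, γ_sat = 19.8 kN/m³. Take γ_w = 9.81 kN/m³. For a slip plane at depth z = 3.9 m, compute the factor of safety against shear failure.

FS = 1.18

With seepage parallel to the slope and the water table at the surface, the effective normal stress on the slip plane uses the buoyant unit weight γ' = γ_sat − γ_w while the driving shear stress uses γ_sat:
FS = [c' + γ' z cos²β tanφ'] / [γ_sat z sinβ cosβ]
(For c' = 0 this reduces to FS = (γ'/γ_sat)·tanφ'/tanβ.)
γ' = 19.8 − 9.81 = 9.99 kN/m³
Numerator = 0.0 + 9.99·3.9·cos²17.0°·tan35.6° = 0.0 + 9.99·3.9·0.9145·0.7159 = 25.509 kPa
Denominator = 19.8·3.9·sin17.0°·cos17.0° = 19.8·3.9·0.2924·0.9563 = 21.590 kPa
FS = 25.509 / 21.590 = 1.181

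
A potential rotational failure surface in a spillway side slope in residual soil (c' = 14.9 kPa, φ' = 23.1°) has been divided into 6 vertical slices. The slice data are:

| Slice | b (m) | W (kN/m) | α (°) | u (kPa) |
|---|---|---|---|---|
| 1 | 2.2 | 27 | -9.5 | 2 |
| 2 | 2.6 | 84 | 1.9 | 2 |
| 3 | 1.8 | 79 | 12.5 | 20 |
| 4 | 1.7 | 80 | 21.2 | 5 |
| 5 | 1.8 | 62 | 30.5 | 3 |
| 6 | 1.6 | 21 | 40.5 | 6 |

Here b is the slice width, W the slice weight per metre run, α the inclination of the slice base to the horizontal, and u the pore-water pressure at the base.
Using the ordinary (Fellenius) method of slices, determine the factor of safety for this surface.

Ordinary method of slices: FS = Σ[c'·Δl_i + (W_i cosα_i − u_i·Δl_i)·tanφ'] / Σ W_i sinα_i, with Δl_i = b_i / cosα_i.
Slice 1: Δl = 2.2/cos(-9.5°) = 2.231 m; N'_1 = 27·cos(-9.5°) − 2·2.231 = 22.2; c'Δl = 33.24; W sinα = -4.5
Slice 2: Δl = 2.6/cos1.9° = 2.601 m; N'_2 = 84·cos1.9° − 2·2.601 = 78.8; c'Δl = 38.76; W sinα = 2.8
Slice 3: Δl = 1.8/cos12.5° = 1.844 m; N'_3 = 79·cos12.5° − 20·1.844 = 40.3; c'Δl = 27.47; W sinα = 17.1
Slice 4: Δl = 1.7/cos21.2° = 1.823 m; N'_4 = 80·cos21.2° − 5·1.823 = 65.5; c'Δl = 27.17; W sinα = 28.9
Slice 5: Δl = 1.8/cos30.5° = 2.089 m; N'_5 = 62·cos30.5° − 3·2.089 = 47.2; c'Δl = 31.13; W sinα = 31.5
Slice 6: Δl = 1.6/cos40.5° = 2.104 m; N'_6 = 21·cos40.5° − 6·2.104 = 3.3; c'Δl = 31.35; W sinα = 13.6
Σc'Δl = 189.1 kN/m; ΣN' = 257.1 kN/m; ΣW sinα = 89.5 kN/m
Resisting = 189.1 + 257.1·tan23.1° = 189.1 + 109.7 = 298.8 kN/m
FS = 298.8 / 89.5 = 3.340

FS = 3.34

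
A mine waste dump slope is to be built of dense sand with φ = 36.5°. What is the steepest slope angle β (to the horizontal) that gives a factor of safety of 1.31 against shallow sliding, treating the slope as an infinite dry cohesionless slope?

For an infinite dry cohesionless slope FS = tanφ/tanβ, so tanβ = tanφ / FS.
tanβ = tan36.5° / 1.31 = 0.7400 / 1.31 = 0.5649
β = arctan(0.5649) = 29.46°

β = 29.5°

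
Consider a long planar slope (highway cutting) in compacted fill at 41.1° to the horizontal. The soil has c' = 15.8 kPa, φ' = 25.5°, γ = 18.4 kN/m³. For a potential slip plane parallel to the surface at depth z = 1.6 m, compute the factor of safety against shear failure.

For an infinite slope with a slip plane parallel to the surface (no pore pressure): FS = [c' + γz cos²β tanφ'] / [γz sinβ cosβ].
γz = 18.4·1.6 = 29.44 kN/m²
Numerator = 15.8 + 29.44·cos²41.1°·tan25.5° = 15.8 + 29.44·0.5679·0.4770 = 23.774 kPa
Denominator = 29.44·sin41.1°·cos41.1° = 29.44·0.6574·0.7536 = 14.584 kPa
FS = 23.774 / 14.584 = 1.630

FS = 1.63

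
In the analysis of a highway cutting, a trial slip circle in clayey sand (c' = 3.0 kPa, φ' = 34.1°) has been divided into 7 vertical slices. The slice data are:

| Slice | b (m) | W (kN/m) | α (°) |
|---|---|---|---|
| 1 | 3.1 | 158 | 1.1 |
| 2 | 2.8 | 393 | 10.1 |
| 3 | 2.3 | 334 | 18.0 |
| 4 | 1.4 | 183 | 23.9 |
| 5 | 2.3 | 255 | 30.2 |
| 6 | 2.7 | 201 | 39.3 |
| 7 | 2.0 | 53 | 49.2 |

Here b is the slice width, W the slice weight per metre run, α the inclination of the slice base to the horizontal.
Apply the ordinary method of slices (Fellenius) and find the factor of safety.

Ordinary method of slices: FS = Σ[c'·Δl_i + (W_i cosα_i)·tanφ'] / Σ W_i sinα_i, with Δl_i = b_i / cosα_i.
Slice 1: Δl = 3.1/cos1.1° = 3.101 m; N'_1 = 158·cos1.1° = 158.0; c'Δl = 9.30; W sinα = 3.0
Slice 2: Δl = 2.8/cos10.1° = 2.844 m; N'_2 = 393·cos10.1° = 386.9; c'Δl = 8.53; W sinα = 68.9
Slice 3: Δl = 2.3/cos18.0° = 2.418 m; N'_3 = 334·cos18.0° = 317.7; c'Δl = 7.26; W sinα = 103.2
Slice 4: Δl = 1.4/cos23.9° = 1.531 m; N'_4 = 183·cos23.9° = 167.3; c'Δl = 4.59; W sinα = 74.1
Slice 5: Δl = 2.3/cos30.2° = 2.661 m; N'_5 = 255·cos30.2° = 220.4; c'Δl = 7.98; W sinα = 128.3
Slice 6: Δl = 2.7/cos39.3° = 3.489 m; N'_6 = 201·cos39.3° = 155.5; c'Δl = 10.47; W sinα = 127.3
Slice 7: Δl = 2.0/cos49.2° = 3.061 m; N'_7 = 53·cos49.2° = 34.6; c'Δl = 9.18; W sinα = 40.1
Σc'Δl = 57.3 kN/m; ΣN' = 1440.4 kN/m; ΣW sinα = 545.0 kN/m
Resisting = 57.3 + 1440.4·tan34.1° = 57.3 + 975.2 = 1032.5 kN/m
FS = 1032.5 / 545.0 = 1.895

FS = 1.89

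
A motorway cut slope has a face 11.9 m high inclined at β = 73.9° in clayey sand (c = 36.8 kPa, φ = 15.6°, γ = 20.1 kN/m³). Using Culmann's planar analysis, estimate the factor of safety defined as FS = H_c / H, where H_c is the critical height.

FS = 1.20

H_c = (4c/γ) · sinβ cosφ / [1 − cos(β − φ)]
    = (4·36.8/20.1) · sin73.9°·cos15.6° / [1 − cos58.3°]
    = 7.323 · 0.9254 / 0.4745 = 14.28 m
FS = H_c / H = 14.28 / 11.9 = 1.200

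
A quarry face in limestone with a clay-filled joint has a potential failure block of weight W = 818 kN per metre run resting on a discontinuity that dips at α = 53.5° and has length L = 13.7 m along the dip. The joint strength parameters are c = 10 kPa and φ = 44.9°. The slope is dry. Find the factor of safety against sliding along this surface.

Resolving the block weight along and normal to the plane and applying the Mohr–Coulomb strength on the joint:
N' = W cosα = 818·cos53.5° = 486.6 kN/m
Driving force T = W sinα = 818·sin53.5° = 657.6 kN/m
Resisting force R = c·L + N'·tanφ = 10·13.7 + 486.6·tan44.9° = 137.0 + 484.9 = 621.9 kN/m
FS = R / T = 621.9 / 657.6 = 0.946

FS = 0.95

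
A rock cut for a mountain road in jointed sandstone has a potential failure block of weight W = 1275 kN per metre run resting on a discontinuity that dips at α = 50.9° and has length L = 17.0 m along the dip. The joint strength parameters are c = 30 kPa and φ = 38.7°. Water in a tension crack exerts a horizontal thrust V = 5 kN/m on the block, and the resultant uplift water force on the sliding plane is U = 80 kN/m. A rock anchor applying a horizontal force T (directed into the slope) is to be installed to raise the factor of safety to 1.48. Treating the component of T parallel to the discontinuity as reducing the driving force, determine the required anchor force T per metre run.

Resolving forces along and normal to the sliding plane, with the horizontal anchor force T adding T·sinα to the effective normal force and T·cosα acting up the plane against the driving force:
FS = [cL + (W cosα − U − V sinα + T sinα) tanφ] / [W sinα + V cosα − T cosα]
Without the anchor: N' = 720.2 kN/m, driving T_d = 992.6 kN/m, resisting R = 30·17.0 + 720.2·tan38.7° = 1087.0 kN/m, FS = 1.10.
Setting FS = 1.48 and solving for T:
1.48·(992.6 − T cos50.9°) = 1087.0 + T sin50.9°·tan38.7°
T·(sin50.9°·tan38.7° + 1.48·cos50.9°) = 1.48·992.6 − 1087.0
T·(0.7760·0.8012 + 1.48·0.6307) = 1469.1 − 1087.0 = 382.1
T·1.5551 = 382.1
T = 245.7 kN/m

T = 246 kN/m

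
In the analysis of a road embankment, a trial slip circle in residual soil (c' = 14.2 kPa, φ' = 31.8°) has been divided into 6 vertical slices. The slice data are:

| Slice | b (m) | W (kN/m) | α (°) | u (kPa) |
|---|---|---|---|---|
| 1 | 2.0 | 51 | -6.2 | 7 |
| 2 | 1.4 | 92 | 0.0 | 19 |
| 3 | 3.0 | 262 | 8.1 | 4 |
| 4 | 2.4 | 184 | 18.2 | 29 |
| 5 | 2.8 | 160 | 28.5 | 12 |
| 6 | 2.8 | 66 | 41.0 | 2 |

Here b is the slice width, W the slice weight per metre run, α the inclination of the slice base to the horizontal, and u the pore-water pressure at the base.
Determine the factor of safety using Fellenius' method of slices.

FS = 2.85

Ordinary method of slices: FS = Σ[c'·Δl_i + (W_i cosα_i − u_i·Δl_i)·tanφ'] / Σ W_i sinα_i, with Δl_i = b_i / cosα_i.
Slice 1: Δl = 2.0/cos(-6.2°) = 2.012 m; N'_1 = 51·cos(-6.2°) − 7·2.012 = 36.6; c'Δl = 28.57; W sinα = -5.5
Slice 2: Δl = 1.4/cos0.0° = 1.400 m; N'_2 = 92·cos0.0° − 19·1.400 = 65.4; c'Δl = 19.88; W sinα = 0.0
Slice 3: Δl = 3.0/cos8.1° = 3.030 m; N'_3 = 262·cos8.1° − 4·3.030 = 247.3; c'Δl = 43.03; W sinα = 36.9
Slice 4: Δl = 2.4/cos18.2° = 2.526 m; N'_4 = 184·cos18.2° − 29·2.526 = 101.5; c'Δl = 35.87; W sinα = 57.5
Slice 5: Δl = 2.8/cos28.5° = 3.186 m; N'_5 = 160·cos28.5° − 12·3.186 = 102.4; c'Δl = 45.24; W sinα = 76.3
Slice 6: Δl = 2.8/cos41.0° = 3.710 m; N'_6 = 66·cos41.0° − 2·3.710 = 42.4; c'Δl = 52.68; W sinα = 43.3
Σc'Δl = 225.3 kN/m; ΣN' = 595.6 kN/m; ΣW sinα = 208.5 kN/m
Resisting = 225.3 + 595.6·tan31.8° = 225.3 + 369.3 = 594.6 kN/m
FS = 594.6 / 208.5 = 2.851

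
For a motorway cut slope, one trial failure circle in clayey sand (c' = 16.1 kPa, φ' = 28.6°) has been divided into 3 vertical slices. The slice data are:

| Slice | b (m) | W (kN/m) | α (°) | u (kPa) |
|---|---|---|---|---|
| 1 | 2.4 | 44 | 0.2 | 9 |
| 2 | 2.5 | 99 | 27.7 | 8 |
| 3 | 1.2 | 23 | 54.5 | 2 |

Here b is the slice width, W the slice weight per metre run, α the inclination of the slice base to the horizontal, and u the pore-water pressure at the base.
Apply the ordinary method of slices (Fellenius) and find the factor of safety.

Ordinary method of slices: FS = Σ[c'·Δl_i + (W_i cosα_i − u_i·Δl_i)·tanφ'] / Σ W_i sinα_i, with Δl_i = b_i / cosα_i.
Slice 1: Δl = 2.4/cos0.2° = 2.400 m; N'_1 = 44·cos0.2° − 9·2.400 = 22.4; c'Δl = 38.64; W sinα = 0.2
Slice 2: Δl = 2.5/cos27.7° = 2.824 m; N'_2 = 99·cos27.7° − 8·2.824 = 65.1; c'Δl = 45.46; W sinα = 46.0
Slice 3: Δl = 1.2/cos54.5° = 2.066 m; N'_3 = 23·cos54.5° − 2·2.066 = 9.2; c'Δl = 33.27; W sinα = 18.7
Σc'Δl = 117.4 kN/m; ΣN' = 96.7 kN/m; ΣW sinα = 64.9 kN/m
Resisting = 117.4 + 96.7·tan28.6° = 117.4 + 52.7 = 170.1 kN/m
FS = 170.1 / 64.9 = 2.621

FS = 2.62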